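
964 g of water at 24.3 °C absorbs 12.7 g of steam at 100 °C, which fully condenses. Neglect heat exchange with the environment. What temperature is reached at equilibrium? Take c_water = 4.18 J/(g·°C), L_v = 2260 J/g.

Sum of m c ΔT and latent-heat terms is zero:
steam→water at 100 °C releases m L_v = 12.7×2260 = 28702; condensate cools 100→T: 12.7×4.18×(T − 100) = 53.09(T − 100); original water: 4029.5(T − 24.3)
4082.6 T = 28702 + 5308.6 + 97917 = 131928
T ≈ 32.31 °C (< 100 °C, so full condensation is consistent).

T_f ≈ 32.3 °C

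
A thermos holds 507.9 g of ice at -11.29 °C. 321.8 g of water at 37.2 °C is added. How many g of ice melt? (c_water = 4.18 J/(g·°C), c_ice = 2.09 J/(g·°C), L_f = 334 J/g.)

Water can give up m c ΔT = 321.8×4.18×37.2 = 50039 J before reaching 0 °C.
Of that, 507.9×2.09×11.29 = 11984 J goes to bring the ice to 0 °C, leaving 38054 J.
Melting all 507.9 g of ice would need 507.9×334 = 169639 J.
38054 J < 169639 J, so only part of the ice melts and the system sits at 0 °C.
m_melt = 38054 / L_f = 113.9 g.

m_melted ≈ 114 g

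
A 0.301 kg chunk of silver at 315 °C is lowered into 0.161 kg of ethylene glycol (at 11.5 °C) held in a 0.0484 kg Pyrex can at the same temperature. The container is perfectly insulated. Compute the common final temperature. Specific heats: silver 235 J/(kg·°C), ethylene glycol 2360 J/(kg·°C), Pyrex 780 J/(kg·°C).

T_f is the heat-capacity-weighted average of the initial temperatures:
T_f = (70.73*315 + 379.96*11.5 + 37.75*11.5) / (70.73 + 379.96 + 37.75)
    = 27085 / 488.45 ≈ 55.45 °C

T_f ≈ 55.5 °C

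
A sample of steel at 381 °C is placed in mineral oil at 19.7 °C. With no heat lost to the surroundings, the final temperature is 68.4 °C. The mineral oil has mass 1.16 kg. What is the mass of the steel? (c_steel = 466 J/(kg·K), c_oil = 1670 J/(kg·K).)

m ≈ 0.648 kg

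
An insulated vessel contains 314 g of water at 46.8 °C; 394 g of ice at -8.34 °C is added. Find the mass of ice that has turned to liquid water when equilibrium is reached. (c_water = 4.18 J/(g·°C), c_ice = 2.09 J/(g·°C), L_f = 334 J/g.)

Cooling the water to 0 °C releases 314×4.18×46.8 = 61426 J.
Of that, 394×2.09×8.34 = 6867.7 J goes to bring the ice to 0 °C, leaving 54558 J.
To melt every bit of ice: 394×334 = 131596 J.
That's not enough to melt it all — equilibrium is at 0 °C with ice remaining.
m_melt = 54558 / L_f = 163.3 g.

m_melted ≈ 163 g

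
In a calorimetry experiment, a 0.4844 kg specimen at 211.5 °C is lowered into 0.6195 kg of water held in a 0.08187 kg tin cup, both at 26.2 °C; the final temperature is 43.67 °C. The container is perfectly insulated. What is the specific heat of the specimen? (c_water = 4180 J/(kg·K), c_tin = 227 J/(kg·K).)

Taking heat into each body as positive, Σ m c ΔT = 0:
0.4844×c×(43.67 − 211.5) + 0.6195×4180×(43.67 − 26.2) + 0.08187×227×(43.67 − 26.2) = 0
-81.3 c = -45563
c = -45563/-81.3 ≈ 560.5 J/(kg·K)

c ≈ 560 J/(kg·K)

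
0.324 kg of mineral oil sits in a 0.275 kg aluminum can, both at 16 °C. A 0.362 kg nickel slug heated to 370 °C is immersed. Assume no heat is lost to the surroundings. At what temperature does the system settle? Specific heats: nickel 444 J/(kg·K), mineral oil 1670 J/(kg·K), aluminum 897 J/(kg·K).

Taking heat into each body as positive, Σ m c ΔT = 0:
0.362*444*(T − 370) + 0.324*1670*(T − 16) + 0.275*897*(T − 16) = 0
160.73(T − 370) + 541.08(T − 16) + 246.68(T − 16) = 0
(160.73 + 541.08 + 246.68) T = 160.73*370 + 541.08*16 + 246.68*16
T = 72073/948.48 ≈ 75.99 °C

T_f ≈ 76.0 °C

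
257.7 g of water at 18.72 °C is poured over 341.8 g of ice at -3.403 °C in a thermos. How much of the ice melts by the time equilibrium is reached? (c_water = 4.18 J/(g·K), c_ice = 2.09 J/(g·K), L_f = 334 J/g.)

Heat available from the water dropping to 0 °C: 257.7·4.18·18.72 = 20165 J.
Of that, 341.8·2.09·3.403 = 2431 J goes to bring the ice to 0 °C, leaving 17734 J.
Fully melting the ice requires m_ice L_f = 341.8·334 = 114161 J.
17734 J < 114161 J, so only part of the ice melts and the system sits at 0 °C.
Mass melted = 17734/334 ≈ 53.1 g.

m_melted ≈ 53.1 g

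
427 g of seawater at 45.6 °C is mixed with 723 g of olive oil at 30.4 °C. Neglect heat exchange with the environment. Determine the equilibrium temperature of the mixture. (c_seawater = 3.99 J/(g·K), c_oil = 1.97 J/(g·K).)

T_f ≈ 38.7 °C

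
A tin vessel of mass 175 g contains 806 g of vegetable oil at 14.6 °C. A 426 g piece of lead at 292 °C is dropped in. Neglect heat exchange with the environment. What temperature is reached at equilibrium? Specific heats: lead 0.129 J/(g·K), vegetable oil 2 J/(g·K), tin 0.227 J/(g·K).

T_f ≈ 23.5 °C

Setting the total heat transfer to zero:
426·0.129·(T − 292) + 806·2·(T − 14.6) + 175·0.227·(T − 14.6) = 0
54.95(T − 292) + 1612(T − 14.6) + 39.73(T − 14.6) = 0
(54.95 + 1612 + 39.73) T = 54.95·292 + 1612·14.6 + 39.73·14.6
T = 40162 / 1706.7 = 23.5 °C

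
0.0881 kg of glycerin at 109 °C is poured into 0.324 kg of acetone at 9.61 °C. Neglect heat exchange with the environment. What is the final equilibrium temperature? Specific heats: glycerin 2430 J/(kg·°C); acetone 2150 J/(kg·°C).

Energy conservation, ΣQ = 0:
0.0881·2430·(T − 109) + 0.324·2150·(T − 9.61) = 0
(214.08 + 696.6) T = 214.08·109 + 696.6·9.61
T = 30029 / 910.68 = 33 °C

T_f ≈ 33.0 °C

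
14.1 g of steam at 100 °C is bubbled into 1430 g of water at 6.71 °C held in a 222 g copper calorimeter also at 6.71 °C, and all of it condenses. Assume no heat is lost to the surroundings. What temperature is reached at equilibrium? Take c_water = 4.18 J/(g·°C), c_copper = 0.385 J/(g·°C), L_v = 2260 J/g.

Taking heat into each body as positive, Σ m c ΔT = 0:
steam→water at 100 °C releases m L_v = 14.1×2260 = 31866
  condensed water 100 °C→T: 58.94(T − 100)
  water warms: 1430×4.18×(T − 6.71) = 5977.4(T − 6.71)
  copper cup: 222×0.385×(T − 6.71) = 85.47(T − 6.71)
6121.8 T = 31866 + 5893.8 + 40682 = 78442
T ≈ 12.81 °C — below 100 °C, confirming all the steam condensed.

T_f ≈ 12.8 °C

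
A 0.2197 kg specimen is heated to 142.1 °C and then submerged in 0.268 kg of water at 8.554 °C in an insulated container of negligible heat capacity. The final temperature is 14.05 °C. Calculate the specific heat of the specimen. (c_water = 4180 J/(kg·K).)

c ≈ 219 J/(kg·K)

Taking heat into each body as positive, Σ m c ΔT = 0:
0.2197×c×(14.05 − 142.1) + 0.268×4180×(14.05 − 8.554) = 0
-28.13 c = -6156.8
c = -6156.8/-28.13 ≈ 218.9 J/(kg·K)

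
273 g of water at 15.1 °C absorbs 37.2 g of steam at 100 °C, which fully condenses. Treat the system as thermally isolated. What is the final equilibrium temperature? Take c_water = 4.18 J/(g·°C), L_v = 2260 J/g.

T_f ≈ 90.1 °C

Heat gained plus heat lost sum to zero:
latent heat released on condensation: 37.2·2260 = 84072; condensed water 100 °C→T: 155.5(T − 100); water warms: 273·4.18·(T − 15.1) = 1141.1(T − 15.1)
1296.6 T = 84072 + 15550 + 17231 = 116853
T ≈ 90.12 °C (< 100 °C, so full condensation is consistent).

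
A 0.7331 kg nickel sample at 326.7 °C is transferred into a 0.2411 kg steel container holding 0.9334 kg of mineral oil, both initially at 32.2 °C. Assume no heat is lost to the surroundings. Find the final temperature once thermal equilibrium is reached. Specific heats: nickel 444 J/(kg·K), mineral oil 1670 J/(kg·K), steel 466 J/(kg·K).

T_f ≈ 80.2 °C

Taking heat into each body as positive, Σ m c ΔT = 0:
0.7331*444*(T − 326.7) + 0.9334*1670*(T − 32.2) + 0.2411*466*(T − 32.2) = 0
(325.5 + 1558.8 + 112.35) T = 325.5*326.7 + 1558.8*32.2 + 112.35*32.2
T = 160150 / 1996.6 = 80.2 °C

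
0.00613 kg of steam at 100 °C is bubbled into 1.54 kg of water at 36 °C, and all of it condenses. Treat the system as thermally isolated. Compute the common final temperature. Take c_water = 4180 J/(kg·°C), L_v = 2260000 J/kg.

T_f ≈ 38.4 °C

Heat gained plus heat lost sum to zero:
condense steam: −0.00613·2260000 = −13854
  condensate cools 100→T: 0.00613·4180·(T − 100) = 25.62(T − 100)
  original water: 6437.2(T − 36)
6462.8 T = 13854 + 2562.3 + 231739 = 248155
T ≈ 38.40 °C — below 100 °C, confirming all the steam condensed.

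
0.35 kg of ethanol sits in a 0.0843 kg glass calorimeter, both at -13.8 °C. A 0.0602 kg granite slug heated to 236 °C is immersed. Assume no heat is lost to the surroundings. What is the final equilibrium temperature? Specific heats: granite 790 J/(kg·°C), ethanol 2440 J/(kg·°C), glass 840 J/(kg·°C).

Setting the total heat transfer to zero:
0.0602×790×(T − 236) + 0.35×2440×(T − (-13.8)) + 0.0843×840×(T − (-13.8)) = 0
47.56(T − 236) + 854(T − (-13.8)) + 70.81(T − (-13.8)) = 0
(47.56 + 854 + 70.81) T = 47.56×236 + 854×(-13.8) + 70.81×(-13.8)
T ≈ -1.58 °C

T_f ≈ -1.6 °C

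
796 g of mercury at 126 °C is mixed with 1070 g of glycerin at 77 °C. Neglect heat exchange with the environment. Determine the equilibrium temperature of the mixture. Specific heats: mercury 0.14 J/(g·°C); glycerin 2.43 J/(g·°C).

Conservation of energy gives ΣQ = 0:
796*0.14*(T − 126) + 1070*2.43*(T − 77) = 0
111.44(T − 126) + 2600.1(T − 77) = 0
2711.5 T = 214249
T ≈ 79.01 °C

T_f ≈ 79.0 °C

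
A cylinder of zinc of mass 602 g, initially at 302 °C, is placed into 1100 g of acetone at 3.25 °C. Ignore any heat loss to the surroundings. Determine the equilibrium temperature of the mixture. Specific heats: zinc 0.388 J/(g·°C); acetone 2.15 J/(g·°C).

T_f ≈ 30.1 °C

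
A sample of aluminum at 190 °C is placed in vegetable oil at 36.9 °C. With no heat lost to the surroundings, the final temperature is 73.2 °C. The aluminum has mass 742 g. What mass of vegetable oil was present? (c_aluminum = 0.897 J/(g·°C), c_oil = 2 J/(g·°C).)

Taking heat into each body as positive, Σ m c ΔT = 0:
742·0.897·(73.2 − 190) + m·2·(73.2 − 36.9) = 0
72.6 m = 77739
m = 77739/72.6 ≈ 1071 g

m ≈ 1070 g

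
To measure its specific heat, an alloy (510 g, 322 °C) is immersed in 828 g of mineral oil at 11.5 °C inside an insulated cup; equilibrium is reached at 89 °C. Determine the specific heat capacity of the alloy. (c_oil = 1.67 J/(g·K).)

Energy conservation, ΣQ = 0:
510·c·(89 − 322) + 828·1.67·(89 − 11.5) = 0
-118830 c = -107164
c = -107164/-118830 ≈ 0.9018 J/(g·K)

c ≈ 0.902 J/(g·K)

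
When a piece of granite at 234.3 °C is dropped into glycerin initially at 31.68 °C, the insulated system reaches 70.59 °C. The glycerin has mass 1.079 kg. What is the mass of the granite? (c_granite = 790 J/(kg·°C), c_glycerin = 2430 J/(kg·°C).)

m ≈ 0.789 kg

Energy conservation, ΣQ = 0:
m·790·(70.59 − 234.3) + 1.079·2430·(70.59 − 31.68) = 0
-129331 m = -102021
m = -102021/-129331 ≈ 0.7888 kg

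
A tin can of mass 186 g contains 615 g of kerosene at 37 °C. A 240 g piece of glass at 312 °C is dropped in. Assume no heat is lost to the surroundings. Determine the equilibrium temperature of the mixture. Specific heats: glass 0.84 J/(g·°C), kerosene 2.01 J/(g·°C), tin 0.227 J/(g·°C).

Taking heat into each body as positive, Σ m c ΔT = 0:
240×0.84×(T − 312) + 615×2.01×(T − 37) + 186×0.227×(T − 37) = 0
201.6(T − 312) + 1236.1(T − 37) + 42.22(T − 37) = 0
1480 T = 110199
T ≈ 74.46 °C

T_f ≈ 74.5 °C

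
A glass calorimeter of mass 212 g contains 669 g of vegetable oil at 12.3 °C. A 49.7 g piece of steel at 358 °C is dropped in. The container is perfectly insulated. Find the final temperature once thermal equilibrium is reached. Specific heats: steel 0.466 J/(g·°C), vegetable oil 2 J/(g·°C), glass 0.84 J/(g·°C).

T_f ≈ 17.5 °C

Setting the total heat transfer to zero:
49.7·0.466·(T − 358) + 669·2·(T − 12.3) + 212·0.84·(T − 12.3) = 0
23.16(T − 358) + 1338(T − 12.3) + 178.08(T − 12.3) = 0
(23.16 + 1338 + 178.08) T = 23.16·358 + 1338·12.3 + 178.08·12.3
T = 26939 / 1539.2 = 17.5 °C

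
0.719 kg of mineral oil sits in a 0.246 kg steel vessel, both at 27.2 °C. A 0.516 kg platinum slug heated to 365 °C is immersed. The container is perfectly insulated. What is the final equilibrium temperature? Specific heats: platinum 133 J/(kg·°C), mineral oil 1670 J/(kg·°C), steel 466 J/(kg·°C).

T_f ≈ 44.0 °C

T_f is the heat-capacity-weighted average of the initial temperatures:
T_f = (68.63×365 + 1200.7×27.2 + 114.64×27.2) / (68.63 + 1200.7 + 114.64)
    = 60827 / 1384 ≈ 43.95 °C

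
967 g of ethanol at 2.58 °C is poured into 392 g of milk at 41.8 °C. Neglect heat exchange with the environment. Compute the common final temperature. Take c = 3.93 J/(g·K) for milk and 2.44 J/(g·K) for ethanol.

T_f ≈ 18.1 °C

Heat lost by the milk equals heat gained by the ethanol:
392×3.93×(41.8 − T) = 967×2.44×(T − 2.58)
1540.6(41.8 − T) = 2359.5(T − 2.58)
3900 T = 70483  ⇒  T ≈ 18.07 °C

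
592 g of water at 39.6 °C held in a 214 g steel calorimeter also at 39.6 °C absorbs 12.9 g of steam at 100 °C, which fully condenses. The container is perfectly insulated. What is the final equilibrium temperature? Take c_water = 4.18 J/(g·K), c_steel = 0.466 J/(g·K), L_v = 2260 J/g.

Setting the total heat transfer to zero:
steam→water at 100 °C releases m L_v = 12.9·2260 = 29154
  condensed water 100 °C→T: 53.92(T − 100)
  water warms: 592·4.18·(T − 39.6) = 2474.6(T − 39.6)
  steel cup: 214·0.466·(T − 39.6) = 99.72(T − 39.6)
2628.2 T = 29154 + 5392.2 + 101942 = 136488
T ≈ 51.93 °C, under the boiling point, so the assumption holds.

T_f ≈ 51.9 °C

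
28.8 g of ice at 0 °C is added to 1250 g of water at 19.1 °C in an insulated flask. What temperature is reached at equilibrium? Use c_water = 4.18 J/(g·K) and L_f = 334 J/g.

T_f ≈ 16.9 °C

Sum of m c ΔT and latent-heat terms is zero:
fusion: m_ice L_f = 28.8·334 = 9619.2
  warm the meltwater: 120.38 T
  water: 5225(T − 19.1)
5345.4 T = 99798 − 9619.2 = 90178
T ≈ 16.87 °C. Since T > 0 °C, the all-ice-melts assumption holds.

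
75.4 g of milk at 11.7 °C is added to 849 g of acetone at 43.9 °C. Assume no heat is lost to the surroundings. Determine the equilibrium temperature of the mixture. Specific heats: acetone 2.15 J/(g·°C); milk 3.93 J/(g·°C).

T_f ≈ 39.4 °C

With ΣQ=0 the equilibrium temperature is the m·c-weighted mean:
T_f = (1825.3×43.9 + 296.32×11.7) / (1825.3 + 296.32)
    = 83600 / 2121.7 ≈ 39.40 °C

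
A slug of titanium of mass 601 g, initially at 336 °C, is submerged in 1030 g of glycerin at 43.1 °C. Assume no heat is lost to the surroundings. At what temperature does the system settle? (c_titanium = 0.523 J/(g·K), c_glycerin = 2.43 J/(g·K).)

T_f ≈ 75.8 °C

Net heat exchanged in the isolated system is zero:
601×0.523×(T − 336) + 1030×2.43×(T − 43.1) = 0
314.32(T − 336) + 2502.9(T − 43.1) = 0
2817.2 T = 213488
T = 213488 / 2817.2 = 75.8 °C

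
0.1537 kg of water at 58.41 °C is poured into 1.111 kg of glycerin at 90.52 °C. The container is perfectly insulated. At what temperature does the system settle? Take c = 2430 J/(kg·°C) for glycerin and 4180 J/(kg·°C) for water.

Heat lost by the glycerin equals heat gained by the water:
1.111·2430·(90.52 − T) = 0.1537·4180·(T − 58.41)
2699.7(90.52 − T) = 642.47(T − 58.41)
3342.2 T = 281906  ⇒  T ≈ 84.35 °C

T_f ≈ 84.3 °C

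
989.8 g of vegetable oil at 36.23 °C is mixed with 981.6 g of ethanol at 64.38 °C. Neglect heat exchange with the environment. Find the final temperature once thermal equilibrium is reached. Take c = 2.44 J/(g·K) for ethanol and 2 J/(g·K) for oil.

T_f ≈ 51.6 °C

Setting the total heat transfer to zero:
981.6*2.44*(T − 64.38) + 989.8*2*(T − 36.23) = 0
2395.1(T − 64.38) + 1979.6(T − 36.23) = 0
4374.7 T = 225918
T ≈ 51.64 °C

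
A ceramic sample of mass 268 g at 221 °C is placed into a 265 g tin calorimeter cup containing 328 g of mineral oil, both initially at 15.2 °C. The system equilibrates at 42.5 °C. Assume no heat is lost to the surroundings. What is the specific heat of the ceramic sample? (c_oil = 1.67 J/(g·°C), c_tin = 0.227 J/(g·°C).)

c ≈ 0.347 J/(g·°C)

Let T be the final temperature. ΣQ_i = 0:
268×c×(42.5 − 221) + 328×1.67×(42.5 − 15.2) + 265×0.227×(42.5 − 15.2) = 0
-47838 c = -16596
c = -16596/-47838 ≈ 0.3469 J/(g·°C)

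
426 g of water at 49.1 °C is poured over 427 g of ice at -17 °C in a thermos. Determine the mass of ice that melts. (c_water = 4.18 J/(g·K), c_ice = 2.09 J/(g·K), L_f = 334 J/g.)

Cooling the water to 0 °C releases 426·4.18·49.1 = 87431 J.
Of that, 427·2.09·17 = 15171 J goes to bring the ice to 0 °C, leaving 72260 J.
Fully melting the ice requires m_ice L_f = 427·334 = 142618 J.
That's not enough to melt it all — equilibrium is at 0 °C with ice remaining.
Mass melted = 72260/334 ≈ 216.3 g.

m_melted ≈ 216 g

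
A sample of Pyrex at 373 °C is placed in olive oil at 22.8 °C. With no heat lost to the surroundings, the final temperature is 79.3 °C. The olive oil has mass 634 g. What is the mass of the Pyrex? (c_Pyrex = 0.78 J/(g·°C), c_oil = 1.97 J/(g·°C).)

m ≈ 308 g

Heat lost by the Pyrex = heat gained by the oil:
m×0.78×(373 − 79.3) = 634×1.97×(79.3 − 22.8)
229.09 m = 70567  ⇒  m ≈ 308 g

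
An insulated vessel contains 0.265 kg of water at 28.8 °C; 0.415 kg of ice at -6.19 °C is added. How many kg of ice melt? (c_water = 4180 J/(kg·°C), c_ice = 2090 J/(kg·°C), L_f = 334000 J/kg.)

m_melted ≈ 0.0794 kg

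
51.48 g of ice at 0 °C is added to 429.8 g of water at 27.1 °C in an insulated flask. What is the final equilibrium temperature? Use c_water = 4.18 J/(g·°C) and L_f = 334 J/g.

Energy balance with sensible and latent terms:
fusion: m_ice L_f = 51.48×334 = 17194
  meltwater 0→T: 51.48×4.18×T = 215.19 T
  water: 1796.6(T − 27.1)
2011.8 T = 48687 − 17194 = 31493
T ≈ 15.65 °C — above 0 °C, consistent with complete melting.

T_f ≈ 15.7 °C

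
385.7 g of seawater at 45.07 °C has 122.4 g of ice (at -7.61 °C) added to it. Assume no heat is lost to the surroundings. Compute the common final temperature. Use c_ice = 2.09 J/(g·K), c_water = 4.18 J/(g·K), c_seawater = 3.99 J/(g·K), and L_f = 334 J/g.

T_f ≈ 12.9 °C

Energy balance with sensible and latent terms:
ice -7.61→0 °C: 122.4×2.09×7.61 = 1946.8
  latent heat to melt: 122.4×334 = 40882
  meltwater 0→T: 122.4×4.18×T = 511.63 T
  seawater: 1538.9(T − 45.07)
2050.6 T = 69360 − 42828 = 26532
T ≈ 12.94 °C — above 0 °C, consistent with complete melting.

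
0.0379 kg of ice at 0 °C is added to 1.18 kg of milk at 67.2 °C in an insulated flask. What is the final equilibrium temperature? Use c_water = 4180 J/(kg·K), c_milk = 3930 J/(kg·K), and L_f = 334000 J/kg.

Net heat exchanged in the isolated system is zero:
melt ice: 0.0379·334000 = 12659; warm the meltwater: 158.42 T; milk: 4637.4(T − 67.2)
4795.8 T = 311633 − 12659 = 298975
T ≈ 62.34 °C — above 0 °C, consistent with complete melting.

T_f ≈ 62.3 °C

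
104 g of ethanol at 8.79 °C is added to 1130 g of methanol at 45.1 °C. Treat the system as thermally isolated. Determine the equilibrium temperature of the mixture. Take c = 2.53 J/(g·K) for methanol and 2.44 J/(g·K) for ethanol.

T_f ≈ 42.1 °C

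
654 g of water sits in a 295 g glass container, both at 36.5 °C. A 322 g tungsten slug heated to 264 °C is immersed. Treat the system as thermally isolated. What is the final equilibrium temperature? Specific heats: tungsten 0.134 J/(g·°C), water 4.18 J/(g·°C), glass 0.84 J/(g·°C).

T_f ≈ 39.7 °C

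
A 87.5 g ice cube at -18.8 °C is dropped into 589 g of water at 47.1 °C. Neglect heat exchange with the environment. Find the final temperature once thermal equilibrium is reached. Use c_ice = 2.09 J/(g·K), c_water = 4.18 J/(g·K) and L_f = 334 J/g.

T_f ≈ 29.5 °C

Heat gained plus heat lost sum to zero:
ice -18.8→0 °C: 87.5×2.09×18.8 = 3438.1
  latent heat to melt: 87.5×334 = 29225
  meltwater 0→T: 87.5×4.18×T = 365.75 T
  water cools: 589×4.18×(T − 47.1) = 2462(T − 47.1)
2827.8 T = 115961 − 32663 = 83298
T ≈ 29.46 °C. Since T > 0 °C, the all-ice-melts assumption holds.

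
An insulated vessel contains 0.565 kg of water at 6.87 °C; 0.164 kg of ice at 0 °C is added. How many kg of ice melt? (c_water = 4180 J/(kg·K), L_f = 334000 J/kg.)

Cooling the water to 0 °C releases 0.565·4180·6.87 = 16225 J.
Melting all 0.164 kg of ice would need 0.164·334000 = 54776 J.
Since 16225 < 54776 J, not all the ice melts; equilibrium is at 0 °C.
Mass melted = 16225/334000 ≈ 0.04858 kg.

m_melted ≈ 0.0486 kg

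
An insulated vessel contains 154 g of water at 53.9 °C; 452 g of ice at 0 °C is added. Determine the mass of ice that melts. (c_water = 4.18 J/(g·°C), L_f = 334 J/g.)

Cooling the water to 0 °C releases 154×4.18×53.9 = 34697 J.
Melting all 452 g of ice would need 452×334 = 150968 J.
That's not enough to melt it all — equilibrium is at 0 °C with ice remaining.
Mass melted = 34697/334 ≈ 103.9 g.

m_melted ≈ 104 g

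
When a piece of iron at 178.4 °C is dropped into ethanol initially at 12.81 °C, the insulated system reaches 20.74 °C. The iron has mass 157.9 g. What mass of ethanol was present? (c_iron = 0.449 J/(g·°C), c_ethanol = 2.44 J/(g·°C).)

Let T be the final temperature. ΣQ_i = 0:
157.9·0.449·(20.74 − 178.4) + m·2.44·(20.74 − 12.81) = 0
19.35 m = 11178
m = 11178/19.35 ≈ 577.7 g

m ≈ 578 g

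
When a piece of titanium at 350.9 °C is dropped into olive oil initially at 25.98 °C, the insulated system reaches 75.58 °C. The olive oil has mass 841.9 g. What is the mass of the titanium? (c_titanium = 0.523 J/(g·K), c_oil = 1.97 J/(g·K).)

Heat lost by the titanium = heat gained by the oil:
m×0.523×(350.9 − 75.58) = 841.9×1.97×(75.58 − 25.98)
143.99 m = 82264  ⇒  m ≈ 571.3 g

m ≈ 571 g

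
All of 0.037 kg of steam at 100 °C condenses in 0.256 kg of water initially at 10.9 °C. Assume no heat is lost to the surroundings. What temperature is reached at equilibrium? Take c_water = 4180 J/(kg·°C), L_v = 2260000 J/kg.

T_f ≈ 90.4 °C

Heat gained plus heat lost sum to zero:
latent heat released on condensation: 0.037·2260000 = 83620
  condensate cools 100→T: 0.037·4180·(T − 100) = 154.66(T − 100)
  water warms: 0.256·4180·(T − 10.9) = 1070.1(T − 10.9)
1224.7 T = 83620 + 15466 + 11664 = 110750
T ≈ 90.43 °C (< 100 °C, so full condensation is consistent).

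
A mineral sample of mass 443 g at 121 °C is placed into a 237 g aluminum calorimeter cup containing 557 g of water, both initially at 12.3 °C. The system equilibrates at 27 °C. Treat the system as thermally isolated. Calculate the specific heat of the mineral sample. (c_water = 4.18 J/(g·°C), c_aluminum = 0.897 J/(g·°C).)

Taking heat into each body as positive, Σ m c ΔT = 0:
443×c×(27 − 121) + 557×4.18×(27 − 12.3) + 237×0.897×(27 − 12.3) = 0
-41642 c = -37350
c = -37350/-41642 ≈ 0.8969 J/(g·°C)

c ≈ 0.897 J/(g·°C)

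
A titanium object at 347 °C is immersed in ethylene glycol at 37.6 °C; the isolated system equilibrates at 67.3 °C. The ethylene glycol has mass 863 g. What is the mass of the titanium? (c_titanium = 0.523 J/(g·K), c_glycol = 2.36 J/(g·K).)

|Q_titanium| = |Q_glycol|:
m·0.523·(347 − 67.3) = 863·2.36·(67.3 − 37.6)
146.28 m = 60489  ⇒  m ≈ 413.5 g

m ≈ 414 g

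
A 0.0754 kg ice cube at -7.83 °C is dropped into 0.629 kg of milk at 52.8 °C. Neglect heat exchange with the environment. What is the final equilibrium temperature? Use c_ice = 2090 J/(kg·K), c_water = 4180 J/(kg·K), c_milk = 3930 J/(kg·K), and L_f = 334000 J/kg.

Setting the total heat transfer to zero:
ice -7.83→0 °C: 0.0754×2090×7.83 = 1233.9; fusion: m_ice L_f = 0.0754×334000 = 25184; meltwater 0→T: 0.0754×4180×T = 315.17 T; milk cools: 0.629×3930×(T − 52.8) = 2472(T − 52.8)
2787.1 T = 130520 − 26417 = 104103
T ≈ 37.35 °C. Since T > 0 °C, the all-ice-melts assumption holds.

T_f ≈ 37.4 °C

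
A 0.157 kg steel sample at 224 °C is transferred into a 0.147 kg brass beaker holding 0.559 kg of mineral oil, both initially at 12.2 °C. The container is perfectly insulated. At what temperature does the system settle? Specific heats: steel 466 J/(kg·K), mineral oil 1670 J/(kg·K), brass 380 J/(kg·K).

T_f = Σ m_i c_i T_i / Σ m_i c_i:
T_f = (73.16·224 + 933.53·12.2 + 55.86·12.2) / (73.16 + 933.53 + 55.86)
    = 28459 / 1062.6 ≈ 26.78 °C

T_f ≈ 26.8 °C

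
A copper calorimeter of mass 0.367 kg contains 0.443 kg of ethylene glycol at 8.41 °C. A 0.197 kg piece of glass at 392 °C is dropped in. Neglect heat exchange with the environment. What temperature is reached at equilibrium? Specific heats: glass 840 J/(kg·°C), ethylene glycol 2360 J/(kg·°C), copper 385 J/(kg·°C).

T_f ≈ 55.4 °C

Net heat exchanged in the isolated system is zero:
0.197*840*(T − 392) + 0.443*2360*(T − 8.41) + 0.367*385*(T − 8.41) = 0
(165.48 + 1045.5 + 141.29) T = 165.48*392 + 1045.5*8.41 + 141.29*8.41
T = 74849/1352.3 ≈ 55.35 °C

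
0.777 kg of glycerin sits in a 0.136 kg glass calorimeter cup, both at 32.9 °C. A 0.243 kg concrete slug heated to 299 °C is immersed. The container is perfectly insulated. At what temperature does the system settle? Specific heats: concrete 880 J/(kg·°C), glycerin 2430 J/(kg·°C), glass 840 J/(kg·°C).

T_f ≈ 58.6 °C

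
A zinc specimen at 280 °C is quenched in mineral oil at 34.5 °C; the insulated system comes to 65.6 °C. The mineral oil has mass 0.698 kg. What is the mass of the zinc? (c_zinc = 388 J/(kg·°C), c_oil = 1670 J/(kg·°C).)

m ≈ 0.436 kg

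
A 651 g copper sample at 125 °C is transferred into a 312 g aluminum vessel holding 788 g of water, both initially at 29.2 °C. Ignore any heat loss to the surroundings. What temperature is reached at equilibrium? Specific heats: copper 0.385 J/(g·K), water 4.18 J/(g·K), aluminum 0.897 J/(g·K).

T_f ≈ 35.5 °C

Energy conservation, ΣQ = 0:
651·0.385·(T − 125) + 788·4.18·(T − 29.2) + 312·0.897·(T − 29.2) = 0
(250.64 + 3293.8 + 279.86) T = 250.64·125 + 3293.8·29.2 + 279.86·29.2
T = 135682 / 3824.3 = 35.5 °C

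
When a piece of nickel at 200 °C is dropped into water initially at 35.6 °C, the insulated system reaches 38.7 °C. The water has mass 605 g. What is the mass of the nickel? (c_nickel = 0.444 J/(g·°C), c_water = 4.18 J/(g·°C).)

m ≈ 109 g

Net heat exchanged in the isolated system is zero:
m·0.444·(38.7 − 200) + 605·4.18·(38.7 − 35.6) = 0
-71.62 m = -7839.6
m = -7839.6/-71.62 ≈ 109.5 g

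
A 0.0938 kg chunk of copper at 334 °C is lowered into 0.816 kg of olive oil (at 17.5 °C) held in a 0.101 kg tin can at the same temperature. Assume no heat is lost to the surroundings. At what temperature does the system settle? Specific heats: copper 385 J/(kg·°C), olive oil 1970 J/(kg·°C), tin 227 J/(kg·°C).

Let T be the final temperature. ΣQ_i = 0:
0.0938·385·(T − 334) + 0.816·1970·(T − 17.5) + 0.101·227·(T − 17.5) = 0
36.11(T − 334) + 1607.5(T − 17.5) + 22.93(T − 17.5) = 0
(36.11 + 1607.5 + 22.93) T = 36.11·334 + 1607.5·17.5 + 22.93·17.5
T = 40595 / 1666.6 = 24.4 °C

T_f ≈ 24.4 °C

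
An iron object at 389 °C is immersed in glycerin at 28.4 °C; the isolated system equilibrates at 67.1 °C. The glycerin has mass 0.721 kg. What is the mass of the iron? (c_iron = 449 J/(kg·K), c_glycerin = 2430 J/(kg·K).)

m ≈ 0.469 kg

Heat gained plus heat lost sum to zero:
m·449·(67.1 − 389) + 0.721·2430·(67.1 − 28.4) = 0
-144533 m = -67804
m = -67804/-144533 ≈ 0.4691 kg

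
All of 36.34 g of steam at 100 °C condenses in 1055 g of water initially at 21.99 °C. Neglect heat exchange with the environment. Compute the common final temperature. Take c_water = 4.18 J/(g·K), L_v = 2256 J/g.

Let T be the final temperature. ΣQ_i = 0:
condense steam: −36.34·2256 = −81983
  condensate cools 100→T: 36.34·4.18·(T − 100) = 151.9(T − 100)
  water warms: 1055·4.18·(T − 21.99) = 4409.9(T − 21.99)
4561.8 T = 81983 + 15190 + 96974 = 194147
T ≈ 42.56 °C, under the boiling point, so the assumption holds.

T_f ≈ 42.6 °C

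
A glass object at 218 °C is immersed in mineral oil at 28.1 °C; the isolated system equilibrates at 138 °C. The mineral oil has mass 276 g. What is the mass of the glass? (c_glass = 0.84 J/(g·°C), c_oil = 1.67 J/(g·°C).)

m ≈ 754 g

Conservation of energy gives ΣQ = 0:
m×0.84×(138 − 218) + 276×1.67×(138 − 28.1) = 0
-67.2 m = -50655
m = -50655/-67.2 ≈ 753.8 g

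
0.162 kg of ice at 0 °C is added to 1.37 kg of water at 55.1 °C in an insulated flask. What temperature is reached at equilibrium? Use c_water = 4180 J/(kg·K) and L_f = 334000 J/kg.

T_f ≈ 40.8 °C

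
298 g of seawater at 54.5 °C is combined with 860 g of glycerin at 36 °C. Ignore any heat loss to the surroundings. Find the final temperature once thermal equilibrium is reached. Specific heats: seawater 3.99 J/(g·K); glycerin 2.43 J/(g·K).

T_f ≈ 42.7 °C

Energy conservation, ΣQ = 0:
298·3.99·(T − 54.5) + 860·2.43·(T − 36) = 0
1189(T − 54.5) + 2089.8(T − 36) = 0
(1189 + 2089.8) T = 1189·54.5 + 2089.8·36
T = 140034/3278.8 ≈ 42.71 °C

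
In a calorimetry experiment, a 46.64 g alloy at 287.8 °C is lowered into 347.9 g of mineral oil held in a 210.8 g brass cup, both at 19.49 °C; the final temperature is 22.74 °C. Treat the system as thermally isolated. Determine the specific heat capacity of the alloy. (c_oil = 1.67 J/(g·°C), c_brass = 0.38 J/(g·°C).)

c ≈ 0.174 J/(g·°C)

Heat gained plus heat lost sum to zero:
46.64·c·(22.74 − 287.8) + 347.9·1.67·(22.74 − 19.49) + 210.8·0.38·(22.74 − 19.49) = 0
-12362 c = -2148.6
c = -2148.6/-12362 ≈ 0.1738 J/(g·°C)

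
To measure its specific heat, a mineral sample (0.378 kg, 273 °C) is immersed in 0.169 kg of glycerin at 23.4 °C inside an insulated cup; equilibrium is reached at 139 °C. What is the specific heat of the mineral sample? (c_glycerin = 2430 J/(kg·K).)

c ≈ 937 J/(kg·K)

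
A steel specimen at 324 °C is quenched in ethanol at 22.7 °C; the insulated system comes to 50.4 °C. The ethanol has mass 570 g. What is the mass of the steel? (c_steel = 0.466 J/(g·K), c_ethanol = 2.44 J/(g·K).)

m ≈ 302 g

Let T be the final temperature. ΣQ_i = 0:
m·0.466·(50.4 − 324) + 570·2.44·(50.4 − 22.7) = 0
-127.5 m = -38525
m = -38525/-127.5 ≈ 302.2 g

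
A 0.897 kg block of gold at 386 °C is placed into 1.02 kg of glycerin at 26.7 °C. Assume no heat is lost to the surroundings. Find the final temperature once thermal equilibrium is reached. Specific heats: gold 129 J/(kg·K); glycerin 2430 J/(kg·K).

Energy conservation, ΣQ = 0:
0.897*129*(T − 386) + 1.02*2430*(T − 26.7) = 0
115.71(T − 386) + 2478.6(T − 26.7) = 0
2594.3 T = 110844
T = 110844 / 2594.3 = 42.7 °C

T_f ≈ 42.7 °C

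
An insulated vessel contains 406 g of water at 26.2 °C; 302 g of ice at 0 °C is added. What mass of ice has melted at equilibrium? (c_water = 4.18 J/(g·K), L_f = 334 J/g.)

m_melted ≈ 133 g

Cooling the water to 0 °C releases 406×4.18×26.2 = 44463 J.
Melting all 302 g of ice would need 302×334 = 100868 J.
That's not enough to melt it all — equilibrium is at 0 °C with ice remaining.
m_melt = 44463 / L_f = 133.1 g.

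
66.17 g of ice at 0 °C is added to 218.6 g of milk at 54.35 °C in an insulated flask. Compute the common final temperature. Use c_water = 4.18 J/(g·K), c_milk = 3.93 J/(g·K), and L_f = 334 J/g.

Heat gained plus heat lost sum to zero:
latent heat to melt: 66.17×334 = 22101; warm the meltwater: 276.59 T; milk: 859.1(T − 54.35)
1135.7 T = 46692 − 22101 = 24591
T ≈ 21.65 °C (positive, so assuming full melt was valid).

T_f ≈ 21.7 °C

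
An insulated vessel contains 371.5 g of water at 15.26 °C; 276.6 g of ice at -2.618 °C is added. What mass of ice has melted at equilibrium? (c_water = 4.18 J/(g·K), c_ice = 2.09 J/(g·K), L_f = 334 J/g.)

m_melted ≈ 66.4 g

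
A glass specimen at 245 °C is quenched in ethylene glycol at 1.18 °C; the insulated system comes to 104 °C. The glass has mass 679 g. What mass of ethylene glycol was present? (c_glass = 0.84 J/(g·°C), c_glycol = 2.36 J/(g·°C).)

|Q_glass| = |Q_glycol|:
679×0.84×(245 − 104) = m×2.36×(104 − 1.18)
242.66 m = 80421  ⇒  m ≈ 331.4 g

m ≈ 331 g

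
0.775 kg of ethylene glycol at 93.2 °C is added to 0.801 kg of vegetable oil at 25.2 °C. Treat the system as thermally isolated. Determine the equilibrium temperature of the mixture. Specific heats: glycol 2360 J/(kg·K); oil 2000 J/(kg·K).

T_f ≈ 61.4 °C

Heat lost by the glycol equals heat gained by the oil:
0.775·2360·(93.2 − T) = 0.801·2000·(T − 25.2)
1829(93.2 − T) = 1602(T − 25.2)
3431 T = 210833  ⇒  T ≈ 61.45 °C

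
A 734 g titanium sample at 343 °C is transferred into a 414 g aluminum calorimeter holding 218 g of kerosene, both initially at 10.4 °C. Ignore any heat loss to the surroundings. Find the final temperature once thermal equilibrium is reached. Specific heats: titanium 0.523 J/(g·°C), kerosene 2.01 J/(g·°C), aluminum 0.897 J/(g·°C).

Taking heat into each body as positive, Σ m c ΔT = 0:
734*0.523*(T − 343) + 218*2.01*(T − 10.4) + 414*0.897*(T − 10.4) = 0
383.88(T − 343) + 438.18(T − 10.4) + 371.36(T − 10.4) = 0
1193.4 T = 140091
T = 140091/1193.4 ≈ 117.39 °C

T_f ≈ 117.4 °C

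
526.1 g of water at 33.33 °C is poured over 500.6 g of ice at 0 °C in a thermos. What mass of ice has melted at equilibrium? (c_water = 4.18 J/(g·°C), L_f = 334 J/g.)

Heat available from the water dropping to 0 °C: 526.1×4.18×33.33 = 73296 J.
To melt every bit of ice: 500.6×334 = 167200 J.
73296 J < 167200 J, so only part of the ice melts and the system sits at 0 °C.
Mass melted = 73296/334 ≈ 219.4 g.

m_melted ≈ 219 g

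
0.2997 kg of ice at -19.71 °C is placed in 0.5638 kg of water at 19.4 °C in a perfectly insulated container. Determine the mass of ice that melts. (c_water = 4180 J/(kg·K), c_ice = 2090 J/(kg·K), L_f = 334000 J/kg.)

m_melted ≈ 0.0999 kg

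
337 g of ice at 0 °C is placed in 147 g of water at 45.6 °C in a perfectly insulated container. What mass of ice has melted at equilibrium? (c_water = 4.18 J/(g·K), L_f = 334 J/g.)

m_melted ≈ 83.9 g

Water can give up m c ΔT = 147·4.18·45.6 = 28019 J before reaching 0 °C.
Fully melting the ice requires m_ice L_f = 337·334 = 112558 J.
That's not enough to melt it all — equilibrium is at 0 °C with ice remaining.
Mass melted = 28019/334 ≈ 83.89 g.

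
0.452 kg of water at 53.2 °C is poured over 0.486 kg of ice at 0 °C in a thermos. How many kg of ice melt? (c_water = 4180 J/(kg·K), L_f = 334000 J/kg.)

m_melted ≈ 0.301 kg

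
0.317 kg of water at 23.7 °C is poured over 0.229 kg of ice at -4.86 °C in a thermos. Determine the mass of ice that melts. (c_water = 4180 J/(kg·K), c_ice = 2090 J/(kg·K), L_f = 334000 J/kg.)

m_melted ≈ 0.0871 kg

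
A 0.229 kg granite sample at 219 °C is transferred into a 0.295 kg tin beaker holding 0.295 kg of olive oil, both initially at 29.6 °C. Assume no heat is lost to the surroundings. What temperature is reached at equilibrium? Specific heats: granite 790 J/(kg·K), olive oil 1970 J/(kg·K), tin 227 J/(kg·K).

T_f ≈ 70.9 °C

T_f = Σ m_i c_i T_i / Σ m_i c_i:
T_f = (180.91×219 + 581.15×29.6 + 66.97×29.6) / (180.91 + 581.15 + 66.97)
    = 58803 / 829.02 ≈ 70.93 °C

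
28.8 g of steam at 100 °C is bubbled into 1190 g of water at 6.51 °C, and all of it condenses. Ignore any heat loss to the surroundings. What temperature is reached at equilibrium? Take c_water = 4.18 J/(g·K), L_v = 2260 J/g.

Setting the total heat transfer to zero:
condense steam: −28.8×2260 = −65088
  condensate cools 100→T: 28.8×4.18×(T − 100) = 120.38(T − 100)
  water warms: 1190×4.18×(T − 6.51) = 4974.2(T − 6.51)
5094.6 T = 65088 + 12038 + 32382 = 109508
T ≈ 21.50 °C — below 100 °C, confirming all the steam condensed.

T_f ≈ 21.5 °C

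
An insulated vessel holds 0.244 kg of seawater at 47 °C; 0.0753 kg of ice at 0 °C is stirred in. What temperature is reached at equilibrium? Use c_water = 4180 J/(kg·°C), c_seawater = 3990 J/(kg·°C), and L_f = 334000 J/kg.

T_f ≈ 16.0 °C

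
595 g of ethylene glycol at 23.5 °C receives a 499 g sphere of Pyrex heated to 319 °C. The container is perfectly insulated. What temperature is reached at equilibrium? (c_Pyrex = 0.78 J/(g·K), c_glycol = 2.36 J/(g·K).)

With ΣQ=0 the equilibrium temperature is the m·c-weighted mean:
T_f = (389.22·319 + 1404.2·23.5) / (389.22 + 1404.2)
    = 157160 / 1793.4 ≈ 87.63 °C

T_f ≈ 87.6 °C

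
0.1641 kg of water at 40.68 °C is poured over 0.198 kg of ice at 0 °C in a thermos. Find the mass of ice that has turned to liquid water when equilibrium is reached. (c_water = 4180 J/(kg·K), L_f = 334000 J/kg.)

m_melted ≈ 0.0835 kg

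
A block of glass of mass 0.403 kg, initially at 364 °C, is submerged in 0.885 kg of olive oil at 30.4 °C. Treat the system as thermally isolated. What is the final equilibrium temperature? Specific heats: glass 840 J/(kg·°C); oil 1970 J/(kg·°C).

T_f ≈ 84.6 °C

Setting the total heat transfer to zero:
0.403*840*(T − 364) + 0.885*1970*(T − 30.4) = 0
338.52(T − 364) + 1743.5(T − 30.4) = 0
(338.52 + 1743.5) T = 338.52*364 + 1743.5*30.4
T = 176222 / 2082 = 84.6 °C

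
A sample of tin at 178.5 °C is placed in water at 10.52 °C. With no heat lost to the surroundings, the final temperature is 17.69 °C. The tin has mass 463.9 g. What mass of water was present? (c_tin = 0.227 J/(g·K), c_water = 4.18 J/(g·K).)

m ≈ 565 g

|Q_tin| = |Q_water|:
463.9·0.227·(178.5 − 17.69) = m·4.18·(17.69 − 10.52)
29.97 m = 16934  ⇒  m ≈ 565 g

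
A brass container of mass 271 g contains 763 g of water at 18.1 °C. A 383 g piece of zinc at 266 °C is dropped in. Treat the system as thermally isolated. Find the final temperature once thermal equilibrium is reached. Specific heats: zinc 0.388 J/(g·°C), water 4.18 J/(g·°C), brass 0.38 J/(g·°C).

T_f ≈ 28.8 °C

T_f is the heat-capacity-weighted average of the initial temperatures:
T_f = (148.6·266 + 3189.3·18.1 + 102.98·18.1) / (148.6 + 3189.3 + 102.98)
    = 99120 / 3440.9 ≈ 28.81 °C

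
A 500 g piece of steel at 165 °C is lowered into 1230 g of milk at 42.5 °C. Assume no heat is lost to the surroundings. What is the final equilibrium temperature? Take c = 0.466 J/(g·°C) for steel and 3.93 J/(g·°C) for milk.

T_f ≈ 48.1 °C

T_f is the heat-capacity-weighted average of the initial temperatures:
T_f = (233×165 + 4833.9×42.5) / (233 + 4833.9)
    = 243886 / 5066.9 ≈ 48.13 °C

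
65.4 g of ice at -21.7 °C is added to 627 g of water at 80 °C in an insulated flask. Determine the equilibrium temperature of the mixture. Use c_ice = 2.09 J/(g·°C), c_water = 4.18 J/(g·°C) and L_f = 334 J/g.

Setting the total heat transfer to zero:
warm ice to 0 °C: 65.4·2.09·(0 − (-21.7)) = 2966.1; fusion: m_ice L_f = 65.4·334 = 21844; warm the meltwater: 273.37 T; water cools: 627·4.18·(T − 80) = 2620.9(T − 80)
2894.2 T = 209669 − 24810 = 184859
T ≈ 63.87 °C (positive, so assuming full melt was valid).

T_f ≈ 63.9 °C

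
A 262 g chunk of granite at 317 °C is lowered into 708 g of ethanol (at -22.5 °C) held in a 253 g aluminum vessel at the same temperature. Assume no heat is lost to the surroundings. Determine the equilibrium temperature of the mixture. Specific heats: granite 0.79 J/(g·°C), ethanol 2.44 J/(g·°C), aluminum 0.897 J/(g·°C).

T_f ≈ 10.0 °C

Let T be the final temperature. ΣQ_i = 0:
262·0.79·(T − 317) + 708·2.44·(T − (-22.5)) + 253·0.897·(T − (-22.5)) = 0
(206.98 + 1727.5 + 226.94) T = 206.98·317 + 1727.5·(-22.5) + 226.94·(-22.5)
T = 21637 / 2161.4 = 10 °C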